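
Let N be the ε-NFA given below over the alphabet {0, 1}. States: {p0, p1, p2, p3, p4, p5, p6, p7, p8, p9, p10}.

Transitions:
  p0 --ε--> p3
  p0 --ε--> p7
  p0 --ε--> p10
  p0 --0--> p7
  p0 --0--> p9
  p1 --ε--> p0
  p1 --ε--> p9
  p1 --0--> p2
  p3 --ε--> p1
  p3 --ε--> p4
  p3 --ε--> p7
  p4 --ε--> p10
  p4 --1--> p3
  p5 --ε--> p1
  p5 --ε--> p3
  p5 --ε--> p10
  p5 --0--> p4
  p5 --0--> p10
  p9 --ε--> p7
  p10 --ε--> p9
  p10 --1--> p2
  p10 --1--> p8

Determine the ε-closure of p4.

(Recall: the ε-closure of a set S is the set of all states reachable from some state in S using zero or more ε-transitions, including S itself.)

Start with {p4}.
From p4 via ε: add p10.
From p10 via ε: add p9.
From p9 via ε: add p7.
No new states can be added; the closed set is {p4, p7, p9, p10}.

{p4, p7, p9, p10}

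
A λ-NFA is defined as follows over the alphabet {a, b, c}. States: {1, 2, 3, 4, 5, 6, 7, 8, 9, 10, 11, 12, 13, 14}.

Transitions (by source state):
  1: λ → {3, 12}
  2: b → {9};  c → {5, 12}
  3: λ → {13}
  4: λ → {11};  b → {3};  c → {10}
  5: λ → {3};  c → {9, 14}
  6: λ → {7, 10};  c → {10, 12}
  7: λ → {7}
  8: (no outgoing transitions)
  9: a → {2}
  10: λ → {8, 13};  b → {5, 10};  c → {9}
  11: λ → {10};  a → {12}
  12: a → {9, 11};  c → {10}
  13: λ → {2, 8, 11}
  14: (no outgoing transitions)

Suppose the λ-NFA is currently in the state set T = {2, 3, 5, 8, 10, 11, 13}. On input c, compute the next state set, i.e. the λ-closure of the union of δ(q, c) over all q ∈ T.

2 on c → {5, 12}.
5 on c → {9, 14}.
10 on c → {9}.
No c-transition from 3, 8, 11, 13.
Union after reading c: {5, 9, 12, 14}.
Now take the λ-closure:
From 5 via λ: add 3.
From 3 via λ: add 13.
From 13 via λ: add 2, 8, 11.
From 11 via λ: add 10.
No new states can be added; the closed set is {2, 3, 5, 8, 9, 10, 11, 12, 13, 14}.

{2, 3, 5, 8, 9, 10, 11, 12, 13, 14}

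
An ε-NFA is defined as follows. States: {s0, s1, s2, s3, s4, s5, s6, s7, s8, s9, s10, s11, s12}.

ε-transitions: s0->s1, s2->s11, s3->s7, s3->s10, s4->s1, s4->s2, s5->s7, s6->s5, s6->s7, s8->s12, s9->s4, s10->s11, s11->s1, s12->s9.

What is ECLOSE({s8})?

Start with {s8}.
From s8 via ε: add s12.
From s12 via ε: add s9.
From s9 via ε: add s4.
From s4 via ε: add s1, s2.
From s2 via ε: add s11.
No new states can be added; the closed set is {s1, s2, s4, s8, s9, s11, s12}.

{s1, s2, s4, s8, s9, s11, s12}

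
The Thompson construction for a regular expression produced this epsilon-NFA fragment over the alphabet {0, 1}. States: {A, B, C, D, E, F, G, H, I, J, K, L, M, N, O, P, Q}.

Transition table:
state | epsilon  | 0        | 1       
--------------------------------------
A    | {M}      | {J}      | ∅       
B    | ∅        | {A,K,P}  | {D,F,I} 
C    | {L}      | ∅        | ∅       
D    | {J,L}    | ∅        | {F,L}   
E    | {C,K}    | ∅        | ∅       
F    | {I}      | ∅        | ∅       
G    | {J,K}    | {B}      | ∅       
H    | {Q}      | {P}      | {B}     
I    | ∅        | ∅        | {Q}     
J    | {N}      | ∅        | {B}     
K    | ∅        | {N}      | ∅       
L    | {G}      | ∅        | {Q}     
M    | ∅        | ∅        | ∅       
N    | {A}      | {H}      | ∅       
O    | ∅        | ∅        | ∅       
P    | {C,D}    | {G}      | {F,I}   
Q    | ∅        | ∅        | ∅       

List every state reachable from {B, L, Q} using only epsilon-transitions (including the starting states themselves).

Start with {B, L, Q}.
From L via epsilon: add G.
From G via epsilon: add J, K.
From J via epsilon: add N.
From N via epsilon: add A.
From A via epsilon: add M.
No new states can be added; the closed set is {A, B, G, J, K, L, M, N, Q}.

{A, B, G, J, K, L, M, N, Q}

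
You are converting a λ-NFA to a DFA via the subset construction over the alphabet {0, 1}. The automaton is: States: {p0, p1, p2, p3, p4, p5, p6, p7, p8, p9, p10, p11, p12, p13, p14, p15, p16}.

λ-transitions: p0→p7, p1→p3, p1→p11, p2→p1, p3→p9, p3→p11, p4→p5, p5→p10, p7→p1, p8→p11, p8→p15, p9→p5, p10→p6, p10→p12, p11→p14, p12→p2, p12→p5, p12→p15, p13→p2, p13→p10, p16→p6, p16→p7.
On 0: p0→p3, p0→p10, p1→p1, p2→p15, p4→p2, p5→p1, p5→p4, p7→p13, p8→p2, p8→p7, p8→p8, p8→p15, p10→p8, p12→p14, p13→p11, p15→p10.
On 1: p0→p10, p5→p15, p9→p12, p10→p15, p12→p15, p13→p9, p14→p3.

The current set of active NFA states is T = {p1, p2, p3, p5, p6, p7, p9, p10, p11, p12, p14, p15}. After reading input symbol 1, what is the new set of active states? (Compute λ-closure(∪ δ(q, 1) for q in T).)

{p1, p2, p3, p5, p6, p9, p10, p11, p12, p14, p15}

p5 on 1 → {p15}.
p9 on 1 → {p12}.
p10 on 1 → {p15}.
p12 on 1 → {p15}.
p14 on 1 → {p3}.
No 1-transition from p1, p2, p3, p6, p7, p11, p15.
Union after reading 1: {p3, p12, p15}.
Now take the λ-closure:
From p3 via λ: add p9, p11.
From p12 via λ: add p2, p5.
From p2 via λ: add p1.
From p5 via λ: add p10.
From p11 via λ: add p14.
From p10 via λ: add p6.
No new states can be added; the closed set is {p1, p2, p3, p5, p6, p9, p10, p11, p12, p14, p15}.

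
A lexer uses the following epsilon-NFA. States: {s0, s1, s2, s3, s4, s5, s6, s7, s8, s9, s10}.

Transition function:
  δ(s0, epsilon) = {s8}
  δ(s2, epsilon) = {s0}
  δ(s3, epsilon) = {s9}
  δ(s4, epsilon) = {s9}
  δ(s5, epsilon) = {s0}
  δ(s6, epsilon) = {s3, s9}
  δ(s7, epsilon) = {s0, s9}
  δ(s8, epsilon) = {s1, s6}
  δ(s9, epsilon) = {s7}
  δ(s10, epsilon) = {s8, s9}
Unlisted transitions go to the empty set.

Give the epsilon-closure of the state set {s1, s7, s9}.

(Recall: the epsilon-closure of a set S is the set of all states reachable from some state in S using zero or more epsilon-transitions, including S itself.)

Start with {s1, s7, s9}.
From s7 via epsilon: add s0.
From s0 via epsilon: add s8.
From s8 via epsilon: add s6.
From s6 via epsilon: add s3.
No new states can be added; the closed set is {s0, s1, s3, s6, s7, s8, s9}.

{s0, s1, s3, s6, s7, s8, s9}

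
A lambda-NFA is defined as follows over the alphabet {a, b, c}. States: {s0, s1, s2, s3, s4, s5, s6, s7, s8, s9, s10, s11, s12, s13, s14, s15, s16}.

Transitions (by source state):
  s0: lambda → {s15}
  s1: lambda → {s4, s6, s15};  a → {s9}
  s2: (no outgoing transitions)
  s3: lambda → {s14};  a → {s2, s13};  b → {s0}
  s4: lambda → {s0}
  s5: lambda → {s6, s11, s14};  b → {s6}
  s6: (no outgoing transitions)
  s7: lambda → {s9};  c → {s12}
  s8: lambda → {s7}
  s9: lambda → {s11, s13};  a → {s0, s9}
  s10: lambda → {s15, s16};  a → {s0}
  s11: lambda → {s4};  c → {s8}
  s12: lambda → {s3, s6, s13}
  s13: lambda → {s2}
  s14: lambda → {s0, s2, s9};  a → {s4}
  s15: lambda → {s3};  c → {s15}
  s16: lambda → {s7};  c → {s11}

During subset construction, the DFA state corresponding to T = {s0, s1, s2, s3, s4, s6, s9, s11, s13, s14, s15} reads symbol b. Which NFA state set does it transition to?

{s0, s2, s3, s4, s9, s11, s13, s14, s15}

s3 on b → {s0}.
No b-transition from s0, s1, s2, s4, s6, s9, s11, s13, s14, s15.
Union after reading b: {s0}.
Now take the lambda-closure:
From s0 via lambda: add s15.
From s15 via lambda: add s3.
From s3 via lambda: add s14.
From s14 via lambda: add s2, s9.
From s9 via lambda: add s11, s13.
From s11 via lambda: add s4.
No new states can be added; the closed set is {s0, s2, s3, s4, s9, s11, s13, s14, s15}.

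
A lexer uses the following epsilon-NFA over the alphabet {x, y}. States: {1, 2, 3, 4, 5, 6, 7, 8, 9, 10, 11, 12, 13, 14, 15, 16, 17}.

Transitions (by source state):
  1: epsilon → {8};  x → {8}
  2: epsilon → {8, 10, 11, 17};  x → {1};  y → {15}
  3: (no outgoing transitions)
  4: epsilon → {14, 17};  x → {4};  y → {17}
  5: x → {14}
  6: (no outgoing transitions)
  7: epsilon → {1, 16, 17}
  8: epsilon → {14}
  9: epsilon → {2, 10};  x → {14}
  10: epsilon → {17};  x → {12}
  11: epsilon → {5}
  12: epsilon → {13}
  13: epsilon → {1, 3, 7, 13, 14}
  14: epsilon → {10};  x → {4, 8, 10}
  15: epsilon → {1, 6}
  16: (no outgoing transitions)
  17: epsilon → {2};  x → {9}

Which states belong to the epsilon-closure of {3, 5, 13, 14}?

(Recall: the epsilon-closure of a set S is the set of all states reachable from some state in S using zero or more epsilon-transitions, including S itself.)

{1, 2, 3, 5, 7, 8, 10, 11, 13, 14, 16, 17}

Start with {3, 5, 13, 14}.
From 13 via epsilon: add 1, 7.
From 14 via epsilon: add 10.
From 1 via epsilon: add 8.
From 7 via epsilon: add 16, 17.
From 17 via epsilon: add 2.
From 2 via epsilon: add 11.
No new states can be added; the closed set is {1, 2, 3, 5, 7, 8, 10, 11, 13, 14, 16, 17}.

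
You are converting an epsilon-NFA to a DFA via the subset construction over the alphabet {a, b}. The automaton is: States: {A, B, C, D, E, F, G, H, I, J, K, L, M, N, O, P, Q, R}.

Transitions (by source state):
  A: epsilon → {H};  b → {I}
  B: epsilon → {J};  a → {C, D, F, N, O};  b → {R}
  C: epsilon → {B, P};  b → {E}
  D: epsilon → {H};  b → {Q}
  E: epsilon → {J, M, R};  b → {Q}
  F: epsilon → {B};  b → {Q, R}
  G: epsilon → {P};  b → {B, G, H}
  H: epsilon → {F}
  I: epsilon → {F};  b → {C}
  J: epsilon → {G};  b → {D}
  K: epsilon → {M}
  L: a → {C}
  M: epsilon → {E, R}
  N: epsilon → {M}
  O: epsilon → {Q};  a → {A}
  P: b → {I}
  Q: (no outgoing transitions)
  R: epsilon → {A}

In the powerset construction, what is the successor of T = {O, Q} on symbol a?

O on a → {A}.
No a-transition from Q.
Union after reading a: {A}.
Now take the epsilon-closure:
From A via epsilon: add H.
From H via epsilon: add F.
From F via epsilon: add B.
From B via epsilon: add J.
From J via epsilon: add G.
From G via epsilon: add P.
No new states can be added; the closed set is {A, B, F, G, H, J, P}.

{A, B, F, G, H, J, P}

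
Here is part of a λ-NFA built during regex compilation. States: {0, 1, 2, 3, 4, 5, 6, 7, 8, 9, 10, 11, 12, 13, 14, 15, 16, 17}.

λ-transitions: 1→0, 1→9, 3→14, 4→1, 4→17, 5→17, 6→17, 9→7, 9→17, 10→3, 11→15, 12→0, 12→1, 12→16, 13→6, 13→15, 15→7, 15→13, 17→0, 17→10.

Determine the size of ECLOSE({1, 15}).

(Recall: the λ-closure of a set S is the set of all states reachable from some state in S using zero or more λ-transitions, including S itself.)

Start with {1, 15}.
From 1 via λ: add 0, 9.
From 15 via λ: add 7, 13.
From 9 via λ: add 17.
From 13 via λ: add 6.
From 17 via λ: add 10.
From 10 via λ: add 3.
From 3 via λ: add 14.
λ-closure = {0, 1, 3, 6, 7, 9, 10, 13, 14, 15, 17}, which has 11 states.

11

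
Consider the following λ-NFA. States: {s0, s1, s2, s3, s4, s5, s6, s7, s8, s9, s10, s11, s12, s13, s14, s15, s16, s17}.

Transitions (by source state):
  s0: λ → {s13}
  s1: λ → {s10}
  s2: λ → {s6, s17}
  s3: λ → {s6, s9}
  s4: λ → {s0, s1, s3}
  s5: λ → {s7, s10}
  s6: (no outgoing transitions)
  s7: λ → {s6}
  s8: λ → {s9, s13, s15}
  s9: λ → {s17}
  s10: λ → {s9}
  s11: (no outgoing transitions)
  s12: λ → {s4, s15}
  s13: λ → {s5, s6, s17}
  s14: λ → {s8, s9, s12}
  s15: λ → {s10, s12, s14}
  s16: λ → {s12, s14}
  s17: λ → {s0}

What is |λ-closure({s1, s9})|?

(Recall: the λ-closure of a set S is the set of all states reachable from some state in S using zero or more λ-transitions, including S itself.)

9

Start with {s1, s9}.
From s1 via λ: add s10.
From s9 via λ: add s17.
From s17 via λ: add s0.
From s0 via λ: add s13.
From s13 via λ: add s5, s6.
From s5 via λ: add s7.
λ-closure = {s0, s1, s5, s6, s7, s9, s10, s13, s17}, which has 9 states.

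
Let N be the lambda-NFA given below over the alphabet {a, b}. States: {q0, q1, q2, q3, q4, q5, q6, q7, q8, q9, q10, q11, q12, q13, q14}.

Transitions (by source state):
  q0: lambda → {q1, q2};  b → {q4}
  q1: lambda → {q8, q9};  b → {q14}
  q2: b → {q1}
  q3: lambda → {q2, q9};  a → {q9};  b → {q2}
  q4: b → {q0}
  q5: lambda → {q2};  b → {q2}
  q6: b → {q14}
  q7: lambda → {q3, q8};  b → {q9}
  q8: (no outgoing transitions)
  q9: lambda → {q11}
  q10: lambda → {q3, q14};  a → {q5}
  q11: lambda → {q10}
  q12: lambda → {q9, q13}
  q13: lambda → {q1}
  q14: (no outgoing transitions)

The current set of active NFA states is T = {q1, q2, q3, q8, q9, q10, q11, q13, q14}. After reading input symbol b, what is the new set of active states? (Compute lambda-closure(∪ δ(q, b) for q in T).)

{q1, q2, q3, q8, q9, q10, q11, q14}

q1 on b → {q14}.
q2 on b → {q1}.
q3 on b → {q2}.
No b-transition from q8, q9, q10, q11, q13, q14.
Union after reading b: {q1, q2, q14}.
Now take the lambda-closure:
From q1 via lambda: add q8, q9.
From q9 via lambda: add q11.
From q11 via lambda: add q10.
From q10 via lambda: add q3.
No new states can be added; the closed set is {q1, q2, q3, q8, q9, q10, q11, q14}.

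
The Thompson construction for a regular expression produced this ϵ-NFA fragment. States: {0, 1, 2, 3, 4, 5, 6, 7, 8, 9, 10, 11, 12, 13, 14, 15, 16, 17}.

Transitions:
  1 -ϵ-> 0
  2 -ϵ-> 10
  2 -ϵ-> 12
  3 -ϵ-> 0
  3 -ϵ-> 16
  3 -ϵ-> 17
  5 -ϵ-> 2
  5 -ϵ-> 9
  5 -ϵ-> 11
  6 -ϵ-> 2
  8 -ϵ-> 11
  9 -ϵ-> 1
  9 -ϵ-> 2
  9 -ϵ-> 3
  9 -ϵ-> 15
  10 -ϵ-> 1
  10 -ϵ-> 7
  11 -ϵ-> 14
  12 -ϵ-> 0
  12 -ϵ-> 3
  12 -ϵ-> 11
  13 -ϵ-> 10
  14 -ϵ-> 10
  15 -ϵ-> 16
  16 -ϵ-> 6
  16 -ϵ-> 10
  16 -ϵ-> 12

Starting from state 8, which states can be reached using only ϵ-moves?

Start with {8}.
From 8 via ϵ: add 11.
From 11 via ϵ: add 14.
From 14 via ϵ: add 10.
From 10 via ϵ: add 1, 7.
From 1 via ϵ: add 0.
No new states can be added; the closed set is {0, 1, 7, 8, 10, 11, 14}.

{0, 1, 7, 8, 10, 11, 14}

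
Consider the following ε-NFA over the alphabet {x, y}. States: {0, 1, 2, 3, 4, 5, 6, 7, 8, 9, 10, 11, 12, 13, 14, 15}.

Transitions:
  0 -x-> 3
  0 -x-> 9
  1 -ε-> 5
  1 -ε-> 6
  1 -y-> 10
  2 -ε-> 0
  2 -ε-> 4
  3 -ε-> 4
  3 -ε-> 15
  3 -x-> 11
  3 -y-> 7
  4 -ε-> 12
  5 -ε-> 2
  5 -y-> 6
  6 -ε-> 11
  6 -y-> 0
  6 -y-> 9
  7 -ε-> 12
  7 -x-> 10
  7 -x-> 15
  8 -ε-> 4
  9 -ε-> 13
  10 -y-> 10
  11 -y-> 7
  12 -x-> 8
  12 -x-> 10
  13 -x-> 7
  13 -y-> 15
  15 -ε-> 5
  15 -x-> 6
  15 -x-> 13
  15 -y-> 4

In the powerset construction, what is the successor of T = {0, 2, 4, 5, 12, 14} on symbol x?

{0, 2, 3, 4, 5, 8, 9, 10, 12, 13, 15}

0 on x → {3, 9}.
12 on x → {8, 10}.
No x-transition from 2, 4, 5, 14.
Union after reading x: {3, 8, 9, 10}.
Now take the ε-closure:
From 3 via ε: add 4, 15.
From 9 via ε: add 13.
From 4 via ε: add 12.
From 15 via ε: add 5.
From 5 via ε: add 2.
From 2 via ε: add 0.
No new states can be added; the closed set is {0, 2, 3, 4, 5, 8, 9, 10, 12, 13, 15}.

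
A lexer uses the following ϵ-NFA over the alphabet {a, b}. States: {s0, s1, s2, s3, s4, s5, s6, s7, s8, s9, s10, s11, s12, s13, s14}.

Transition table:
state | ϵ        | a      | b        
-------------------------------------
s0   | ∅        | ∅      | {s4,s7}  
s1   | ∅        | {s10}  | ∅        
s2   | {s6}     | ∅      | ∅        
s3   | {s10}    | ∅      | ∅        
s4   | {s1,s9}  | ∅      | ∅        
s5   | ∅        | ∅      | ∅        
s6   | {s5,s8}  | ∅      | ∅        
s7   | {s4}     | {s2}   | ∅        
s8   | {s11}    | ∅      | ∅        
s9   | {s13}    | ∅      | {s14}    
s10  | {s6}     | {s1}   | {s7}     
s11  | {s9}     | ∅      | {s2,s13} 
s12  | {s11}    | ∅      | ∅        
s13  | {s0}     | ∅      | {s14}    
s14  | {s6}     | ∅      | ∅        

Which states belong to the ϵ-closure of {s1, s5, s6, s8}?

{s0, s1, s5, s6, s8, s9, s11, s13}

Start with {s1, s5, s6, s8}.
From s8 via ϵ: add s11.
From s11 via ϵ: add s9.
From s9 via ϵ: add s13.
From s13 via ϵ: add s0.
No new states can be added; the closed set is {s0, s1, s5, s6, s8, s9, s11, s13}.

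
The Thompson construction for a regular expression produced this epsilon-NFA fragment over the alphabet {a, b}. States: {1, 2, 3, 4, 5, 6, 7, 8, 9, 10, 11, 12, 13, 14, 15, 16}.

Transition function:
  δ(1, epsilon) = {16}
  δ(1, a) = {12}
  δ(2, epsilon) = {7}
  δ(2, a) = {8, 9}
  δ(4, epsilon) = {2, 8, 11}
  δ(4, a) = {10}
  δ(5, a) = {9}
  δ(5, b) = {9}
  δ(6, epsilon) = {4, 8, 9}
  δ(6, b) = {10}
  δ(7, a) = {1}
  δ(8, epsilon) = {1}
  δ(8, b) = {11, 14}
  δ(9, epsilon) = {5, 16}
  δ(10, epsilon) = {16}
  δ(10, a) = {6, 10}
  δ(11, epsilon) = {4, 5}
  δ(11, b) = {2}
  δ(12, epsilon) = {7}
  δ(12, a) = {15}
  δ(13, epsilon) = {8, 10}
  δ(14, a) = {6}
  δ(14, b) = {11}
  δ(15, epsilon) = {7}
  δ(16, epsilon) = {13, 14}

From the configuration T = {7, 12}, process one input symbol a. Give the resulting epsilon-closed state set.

{1, 7, 8, 10, 13, 14, 15, 16}

7 on a → {1}.
12 on a → {15}.
Union after reading a: {1, 15}.
Now take the epsilon-closure:
From 1 via epsilon: add 16.
From 15 via epsilon: add 7.
From 16 via epsilon: add 13, 14.
From 13 via epsilon: add 8, 10.
No new states can be added; the closed set is {1, 7, 8, 10, 13, 14, 15, 16}.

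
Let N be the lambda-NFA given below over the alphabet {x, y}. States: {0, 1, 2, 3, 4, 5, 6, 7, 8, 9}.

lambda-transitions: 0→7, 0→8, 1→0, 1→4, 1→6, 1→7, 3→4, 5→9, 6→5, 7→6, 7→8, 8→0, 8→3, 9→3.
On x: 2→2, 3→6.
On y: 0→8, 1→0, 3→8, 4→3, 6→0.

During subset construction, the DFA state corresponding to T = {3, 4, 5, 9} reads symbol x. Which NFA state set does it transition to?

{3, 4, 5, 6, 9}

3 on x → {6}.
No x-transition from 4, 5, 9.
Union after reading x: {6}.
Now take the lambda-closure:
From 6 via lambda: add 5.
From 5 via lambda: add 9.
From 9 via lambda: add 3.
From 3 via lambda: add 4.
No new states can be added; the closed set is {3, 4, 5, 6, 9}.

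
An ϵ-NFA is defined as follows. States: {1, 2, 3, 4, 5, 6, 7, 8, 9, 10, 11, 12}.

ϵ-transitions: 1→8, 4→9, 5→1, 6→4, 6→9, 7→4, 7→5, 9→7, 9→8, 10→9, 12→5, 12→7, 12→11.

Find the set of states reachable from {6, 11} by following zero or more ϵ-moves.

{1, 4, 5, 6, 7, 8, 9, 11}

Start with {6, 11}.
From 6 via ϵ: add 4, 9.
From 9 via ϵ: add 7, 8.
From 7 via ϵ: add 5.
From 5 via ϵ: add 1.
No new states can be added; the closed set is {1, 4, 5, 6, 7, 8, 9, 11}.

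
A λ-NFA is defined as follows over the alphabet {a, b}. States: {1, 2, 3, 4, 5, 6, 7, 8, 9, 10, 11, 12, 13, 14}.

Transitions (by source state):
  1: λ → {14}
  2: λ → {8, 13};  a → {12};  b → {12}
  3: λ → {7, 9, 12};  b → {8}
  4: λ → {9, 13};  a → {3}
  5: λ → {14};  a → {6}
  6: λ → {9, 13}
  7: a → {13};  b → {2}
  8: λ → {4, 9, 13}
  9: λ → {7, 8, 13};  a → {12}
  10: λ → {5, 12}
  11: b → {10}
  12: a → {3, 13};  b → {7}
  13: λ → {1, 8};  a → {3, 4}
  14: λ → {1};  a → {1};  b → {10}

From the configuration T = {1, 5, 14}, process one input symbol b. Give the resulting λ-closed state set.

14 on b → {10}.
No b-transition from 1, 5.
Union after reading b: {10}.
Now take the λ-closure:
From 10 via λ: add 5, 12.
From 5 via λ: add 14.
From 14 via λ: add 1.
No new states can be added; the closed set is {1, 5, 10, 12, 14}.

{1, 5, 10, 12, 14}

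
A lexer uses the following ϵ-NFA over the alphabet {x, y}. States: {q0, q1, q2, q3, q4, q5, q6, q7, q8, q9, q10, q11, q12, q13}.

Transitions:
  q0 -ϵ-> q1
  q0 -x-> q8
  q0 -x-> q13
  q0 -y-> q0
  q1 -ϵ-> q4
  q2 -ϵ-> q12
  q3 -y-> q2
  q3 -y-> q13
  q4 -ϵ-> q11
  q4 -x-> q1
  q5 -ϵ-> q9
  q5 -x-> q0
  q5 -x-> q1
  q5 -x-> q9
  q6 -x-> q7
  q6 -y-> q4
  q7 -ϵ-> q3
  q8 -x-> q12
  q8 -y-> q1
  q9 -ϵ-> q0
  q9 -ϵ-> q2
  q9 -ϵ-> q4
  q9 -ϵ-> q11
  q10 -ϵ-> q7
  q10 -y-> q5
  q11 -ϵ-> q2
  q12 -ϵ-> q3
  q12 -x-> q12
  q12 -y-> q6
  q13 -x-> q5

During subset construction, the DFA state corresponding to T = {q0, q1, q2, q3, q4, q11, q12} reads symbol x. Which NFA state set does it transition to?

{q1, q2, q3, q4, q8, q11, q12, q13}

q0 on x → {q8, q13}.
q4 on x → {q1}.
q12 on x → {q12}.
No x-transition from q1, q2, q3, q11.
Union after reading x: {q1, q8, q12, q13}.
Now take the ϵ-closure:
From q1 via ϵ: add q4.
From q12 via ϵ: add q3.
From q4 via ϵ: add q11.
From q11 via ϵ: add q2.
No new states can be added; the closed set is {q1, q2, q3, q4, q8, q11, q12, q13}.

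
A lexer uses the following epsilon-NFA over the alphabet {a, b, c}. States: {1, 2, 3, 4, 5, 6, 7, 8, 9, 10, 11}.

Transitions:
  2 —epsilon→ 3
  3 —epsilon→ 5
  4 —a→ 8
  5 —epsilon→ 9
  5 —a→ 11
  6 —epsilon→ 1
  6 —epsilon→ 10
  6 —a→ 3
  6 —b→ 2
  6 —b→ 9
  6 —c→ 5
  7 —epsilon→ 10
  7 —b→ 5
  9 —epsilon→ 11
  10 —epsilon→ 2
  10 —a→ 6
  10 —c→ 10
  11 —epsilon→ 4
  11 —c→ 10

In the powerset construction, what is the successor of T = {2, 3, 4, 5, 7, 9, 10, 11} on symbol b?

{4, 5, 9, 11}

7 on b → {5}.
No b-transition from 2, 3, 4, 5, 9, 10, 11.
Union after reading b: {5}.
Now take the epsilon-closure:
From 5 via epsilon: add 9.
From 9 via epsilon: add 11.
From 11 via epsilon: add 4.
No new states can be added; the closed set is {4, 5, 9, 11}.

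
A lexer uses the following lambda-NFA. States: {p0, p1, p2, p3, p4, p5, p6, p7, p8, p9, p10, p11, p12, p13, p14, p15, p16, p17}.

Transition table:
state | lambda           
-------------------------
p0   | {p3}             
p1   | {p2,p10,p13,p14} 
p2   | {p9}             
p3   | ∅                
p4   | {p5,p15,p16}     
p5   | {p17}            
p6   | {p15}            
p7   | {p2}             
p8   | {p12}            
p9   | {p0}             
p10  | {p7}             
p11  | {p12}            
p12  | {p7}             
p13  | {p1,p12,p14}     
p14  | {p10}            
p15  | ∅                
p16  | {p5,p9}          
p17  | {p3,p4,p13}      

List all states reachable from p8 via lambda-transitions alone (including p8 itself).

{p0, p2, p3, p7, p8, p9, p12}

Start with {p8}.
From p8 via lambda: add p12.
From p12 via lambda: add p7.
From p7 via lambda: add p2.
From p2 via lambda: add p9.
From p9 via lambda: add p0.
From p0 via lambda: add p3.
No new states can be added; the closed set is {p0, p2, p3, p7, p8, p9, p12}.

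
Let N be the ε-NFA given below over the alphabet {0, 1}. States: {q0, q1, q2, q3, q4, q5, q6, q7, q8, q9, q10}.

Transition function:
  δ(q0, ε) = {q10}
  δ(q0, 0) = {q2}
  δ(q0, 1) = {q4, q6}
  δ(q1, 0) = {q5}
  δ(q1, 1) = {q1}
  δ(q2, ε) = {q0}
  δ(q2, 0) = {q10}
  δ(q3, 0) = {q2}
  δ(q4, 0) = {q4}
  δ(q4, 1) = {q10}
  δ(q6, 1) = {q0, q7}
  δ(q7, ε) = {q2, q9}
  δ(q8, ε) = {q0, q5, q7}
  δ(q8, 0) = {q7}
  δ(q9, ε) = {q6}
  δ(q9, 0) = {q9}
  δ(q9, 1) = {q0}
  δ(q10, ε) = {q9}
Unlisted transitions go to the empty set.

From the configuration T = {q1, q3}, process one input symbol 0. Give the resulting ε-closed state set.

q1 on 0 → {q5}.
q3 on 0 → {q2}.
Union after reading 0: {q2, q5}.
Now take the ε-closure:
From q2 via ε: add q0.
From q0 via ε: add q10.
From q10 via ε: add q9.
From q9 via ε: add q6.
No new states can be added; the closed set is {q0, q2, q5, q6, q9, q10}.

{q0, q2, q5, q6, q9, q10}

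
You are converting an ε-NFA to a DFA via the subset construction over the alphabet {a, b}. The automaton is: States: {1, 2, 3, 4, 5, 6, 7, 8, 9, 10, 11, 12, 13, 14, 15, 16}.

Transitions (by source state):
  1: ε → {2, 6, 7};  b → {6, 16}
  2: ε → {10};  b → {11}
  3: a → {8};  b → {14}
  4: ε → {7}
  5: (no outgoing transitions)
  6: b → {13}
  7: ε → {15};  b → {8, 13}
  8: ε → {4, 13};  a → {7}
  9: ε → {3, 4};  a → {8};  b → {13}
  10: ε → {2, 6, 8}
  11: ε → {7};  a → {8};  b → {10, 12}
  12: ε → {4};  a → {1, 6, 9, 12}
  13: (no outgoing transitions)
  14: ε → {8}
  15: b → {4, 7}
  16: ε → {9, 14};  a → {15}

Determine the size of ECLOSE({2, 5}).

Start with {2, 5}.
From 2 via ε: add 10.
From 10 via ε: add 6, 8.
From 8 via ε: add 4, 13.
From 4 via ε: add 7.
From 7 via ε: add 15.
ε-closure = {2, 4, 5, 6, 7, 8, 10, 13, 15}, which has 9 states.

9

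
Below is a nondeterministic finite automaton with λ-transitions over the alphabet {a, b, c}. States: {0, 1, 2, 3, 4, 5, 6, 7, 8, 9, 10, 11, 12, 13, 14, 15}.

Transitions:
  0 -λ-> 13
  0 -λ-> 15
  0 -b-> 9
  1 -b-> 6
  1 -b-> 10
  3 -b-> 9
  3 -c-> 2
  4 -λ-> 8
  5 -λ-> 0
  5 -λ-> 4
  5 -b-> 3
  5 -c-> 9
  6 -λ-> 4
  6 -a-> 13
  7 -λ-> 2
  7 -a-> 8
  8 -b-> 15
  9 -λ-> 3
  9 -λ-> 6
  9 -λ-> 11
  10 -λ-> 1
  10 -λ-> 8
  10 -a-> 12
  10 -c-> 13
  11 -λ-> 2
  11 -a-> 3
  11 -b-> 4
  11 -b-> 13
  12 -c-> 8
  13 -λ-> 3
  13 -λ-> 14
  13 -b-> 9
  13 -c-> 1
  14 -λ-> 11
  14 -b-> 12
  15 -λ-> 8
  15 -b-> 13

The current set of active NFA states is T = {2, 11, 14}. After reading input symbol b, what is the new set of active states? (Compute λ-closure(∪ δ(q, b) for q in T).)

{2, 3, 4, 8, 11, 12, 13, 14}

11 on b → {4, 13}.
14 on b → {12}.
No b-transition from 2.
Union after reading b: {4, 12, 13}.
Now take the λ-closure:
From 4 via λ: add 8.
From 13 via λ: add 3, 14.
From 14 via λ: add 11.
From 11 via λ: add 2.
No new states can be added; the closed set is {2, 3, 4, 8, 11, 12, 13, 14}.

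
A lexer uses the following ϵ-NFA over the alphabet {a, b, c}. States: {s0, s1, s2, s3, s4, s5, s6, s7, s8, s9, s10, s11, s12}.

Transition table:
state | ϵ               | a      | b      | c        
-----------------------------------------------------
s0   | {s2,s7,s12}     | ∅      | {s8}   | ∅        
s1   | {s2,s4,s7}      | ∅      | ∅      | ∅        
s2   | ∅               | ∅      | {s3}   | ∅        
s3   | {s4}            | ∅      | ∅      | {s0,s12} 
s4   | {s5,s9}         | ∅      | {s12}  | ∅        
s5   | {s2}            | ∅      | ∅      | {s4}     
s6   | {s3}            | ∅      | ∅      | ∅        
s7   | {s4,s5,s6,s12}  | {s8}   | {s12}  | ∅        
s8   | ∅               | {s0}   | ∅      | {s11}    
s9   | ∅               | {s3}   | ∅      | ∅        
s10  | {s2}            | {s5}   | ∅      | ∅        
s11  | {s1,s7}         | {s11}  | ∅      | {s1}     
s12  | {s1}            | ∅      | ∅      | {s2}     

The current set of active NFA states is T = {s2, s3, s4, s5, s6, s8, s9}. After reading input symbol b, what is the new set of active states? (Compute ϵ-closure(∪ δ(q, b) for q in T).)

{s1, s2, s3, s4, s5, s6, s7, s9, s12}

s2 on b → {s3}.
s4 on b → {s12}.
No b-transition from s3, s5, s6, s8, s9.
Union after reading b: {s3, s12}.
Now take the ϵ-closure:
From s3 via ϵ: add s4.
From s12 via ϵ: add s1.
From s1 via ϵ: add s2, s7.
From s4 via ϵ: add s5, s9.
From s7 via ϵ: add s6.
No new states can be added; the closed set is {s1, s2, s3, s4, s5, s6, s7, s9, s12}.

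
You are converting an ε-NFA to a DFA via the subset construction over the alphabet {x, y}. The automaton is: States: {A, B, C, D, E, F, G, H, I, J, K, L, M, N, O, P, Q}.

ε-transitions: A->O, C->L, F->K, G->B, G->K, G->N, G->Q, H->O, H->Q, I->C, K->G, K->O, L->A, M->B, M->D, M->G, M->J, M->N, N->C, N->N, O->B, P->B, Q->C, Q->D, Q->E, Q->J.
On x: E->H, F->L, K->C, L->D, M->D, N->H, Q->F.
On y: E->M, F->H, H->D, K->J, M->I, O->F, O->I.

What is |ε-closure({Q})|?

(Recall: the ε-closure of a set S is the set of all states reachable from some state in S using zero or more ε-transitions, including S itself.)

Start with {Q}.
From Q via ε: add C, D, E, J.
From C via ε: add L.
From L via ε: add A.
From A via ε: add O.
From O via ε: add B.
ε-closure = {A, B, C, D, E, J, L, O, Q}, which has 9 states.

9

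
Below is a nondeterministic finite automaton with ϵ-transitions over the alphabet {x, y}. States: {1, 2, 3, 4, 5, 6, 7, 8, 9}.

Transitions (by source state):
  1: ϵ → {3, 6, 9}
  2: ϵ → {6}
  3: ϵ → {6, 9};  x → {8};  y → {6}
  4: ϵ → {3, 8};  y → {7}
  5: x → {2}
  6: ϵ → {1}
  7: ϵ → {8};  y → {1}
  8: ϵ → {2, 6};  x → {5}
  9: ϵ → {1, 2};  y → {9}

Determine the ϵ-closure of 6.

{1, 2, 3, 6, 9}

Start with {6}.
From 6 via ϵ: add 1.
From 1 via ϵ: add 3, 9.
From 9 via ϵ: add 2.
No new states can be added; the closed set is {1, 2, 3, 6, 9}.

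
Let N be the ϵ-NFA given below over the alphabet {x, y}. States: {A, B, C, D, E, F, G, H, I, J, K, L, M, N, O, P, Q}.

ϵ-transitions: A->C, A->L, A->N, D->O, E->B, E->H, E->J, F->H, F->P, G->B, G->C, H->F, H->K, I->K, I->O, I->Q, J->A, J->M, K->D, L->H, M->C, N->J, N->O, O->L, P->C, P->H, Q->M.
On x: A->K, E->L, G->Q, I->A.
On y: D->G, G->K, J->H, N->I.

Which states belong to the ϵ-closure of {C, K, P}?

Start with {C, K, P}.
From K via ϵ: add D.
From P via ϵ: add H.
From D via ϵ: add O.
From H via ϵ: add F.
From O via ϵ: add L.
No new states can be added; the closed set is {C, D, F, H, K, L, O, P}.

{C, D, F, H, K, L, O, P}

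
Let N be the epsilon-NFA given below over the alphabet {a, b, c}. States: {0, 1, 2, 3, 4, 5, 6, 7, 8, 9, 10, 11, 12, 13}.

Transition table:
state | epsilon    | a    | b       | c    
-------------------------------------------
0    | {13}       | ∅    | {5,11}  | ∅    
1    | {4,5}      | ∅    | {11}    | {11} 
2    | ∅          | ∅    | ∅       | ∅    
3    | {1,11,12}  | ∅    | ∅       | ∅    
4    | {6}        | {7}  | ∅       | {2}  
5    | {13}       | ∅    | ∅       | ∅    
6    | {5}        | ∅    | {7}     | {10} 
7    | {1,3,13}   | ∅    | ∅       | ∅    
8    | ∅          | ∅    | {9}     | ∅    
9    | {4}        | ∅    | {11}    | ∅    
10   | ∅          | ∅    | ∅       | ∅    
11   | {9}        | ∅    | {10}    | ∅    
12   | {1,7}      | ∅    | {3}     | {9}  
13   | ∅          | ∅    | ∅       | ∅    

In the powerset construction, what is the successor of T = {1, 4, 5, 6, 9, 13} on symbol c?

1 on c → {11}.
4 on c → {2}.
6 on c → {10}.
No c-transition from 5, 9, 13.
Union after reading c: {2, 10, 11}.
Now take the epsilon-closure:
From 11 via epsilon: add 9.
From 9 via epsilon: add 4.
From 4 via epsilon: add 6.
From 6 via epsilon: add 5.
From 5 via epsilon: add 13.
No new states can be added; the closed set is {2, 4, 5, 6, 9, 10, 11, 13}.

{2, 4, 5, 6, 9, 10, 11, 13}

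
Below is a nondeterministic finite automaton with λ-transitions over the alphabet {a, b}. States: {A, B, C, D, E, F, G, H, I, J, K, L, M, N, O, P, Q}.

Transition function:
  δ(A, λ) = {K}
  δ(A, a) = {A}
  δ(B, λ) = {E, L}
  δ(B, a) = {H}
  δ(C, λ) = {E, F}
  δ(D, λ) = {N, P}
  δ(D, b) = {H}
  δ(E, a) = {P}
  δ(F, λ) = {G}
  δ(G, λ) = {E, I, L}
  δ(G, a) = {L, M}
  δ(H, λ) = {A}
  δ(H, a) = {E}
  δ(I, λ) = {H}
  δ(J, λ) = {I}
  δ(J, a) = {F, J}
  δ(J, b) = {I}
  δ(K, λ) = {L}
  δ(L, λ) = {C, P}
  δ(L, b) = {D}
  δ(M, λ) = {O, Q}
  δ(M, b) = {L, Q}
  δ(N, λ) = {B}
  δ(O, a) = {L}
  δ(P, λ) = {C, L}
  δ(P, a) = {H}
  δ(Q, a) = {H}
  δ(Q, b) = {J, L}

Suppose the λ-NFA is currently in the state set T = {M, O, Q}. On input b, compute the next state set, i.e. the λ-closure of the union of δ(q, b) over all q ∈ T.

M on b → {L, Q}.
Q on b → {J, L}.
No b-transition from O.
Union after reading b: {J, L, Q}.
Now take the λ-closure:
From J via λ: add I.
From L via λ: add C, P.
From C via λ: add E, F.
From I via λ: add H.
From F via λ: add G.
From H via λ: add A.
From A via λ: add K.
No new states can be added; the closed set is {A, C, E, F, G, H, I, J, K, L, P, Q}.

{A, C, E, F, G, H, I, J, K, L, P, Q}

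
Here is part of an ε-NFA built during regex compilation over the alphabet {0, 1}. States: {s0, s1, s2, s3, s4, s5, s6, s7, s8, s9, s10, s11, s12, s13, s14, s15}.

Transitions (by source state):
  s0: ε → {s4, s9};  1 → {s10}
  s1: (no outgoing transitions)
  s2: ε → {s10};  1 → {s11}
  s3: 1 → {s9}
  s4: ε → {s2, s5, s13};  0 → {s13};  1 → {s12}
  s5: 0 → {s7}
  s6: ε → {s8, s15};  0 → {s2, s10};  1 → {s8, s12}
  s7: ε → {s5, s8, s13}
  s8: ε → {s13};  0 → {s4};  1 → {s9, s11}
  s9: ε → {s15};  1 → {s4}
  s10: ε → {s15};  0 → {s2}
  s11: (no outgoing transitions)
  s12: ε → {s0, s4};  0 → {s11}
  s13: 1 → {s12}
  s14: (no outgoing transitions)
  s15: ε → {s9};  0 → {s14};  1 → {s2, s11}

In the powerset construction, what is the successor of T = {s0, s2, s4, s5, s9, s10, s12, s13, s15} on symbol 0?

{s2, s5, s7, s8, s9, s10, s11, s13, s14, s15}

s4 on 0 → {s13}.
s5 on 0 → {s7}.
s10 on 0 → {s2}.
s12 on 0 → {s11}.
s15 on 0 → {s14}.
No 0-transition from s0, s2, s9, s13.
Union after reading 0: {s2, s7, s11, s13, s14}.
Now take the ε-closure:
From s2 via ε: add s10.
From s7 via ε: add s5, s8.
From s10 via ε: add s15.
From s15 via ε: add s9.
No new states can be added; the closed set is {s2, s5, s7, s8, s9, s10, s11, s13, s14, s15}.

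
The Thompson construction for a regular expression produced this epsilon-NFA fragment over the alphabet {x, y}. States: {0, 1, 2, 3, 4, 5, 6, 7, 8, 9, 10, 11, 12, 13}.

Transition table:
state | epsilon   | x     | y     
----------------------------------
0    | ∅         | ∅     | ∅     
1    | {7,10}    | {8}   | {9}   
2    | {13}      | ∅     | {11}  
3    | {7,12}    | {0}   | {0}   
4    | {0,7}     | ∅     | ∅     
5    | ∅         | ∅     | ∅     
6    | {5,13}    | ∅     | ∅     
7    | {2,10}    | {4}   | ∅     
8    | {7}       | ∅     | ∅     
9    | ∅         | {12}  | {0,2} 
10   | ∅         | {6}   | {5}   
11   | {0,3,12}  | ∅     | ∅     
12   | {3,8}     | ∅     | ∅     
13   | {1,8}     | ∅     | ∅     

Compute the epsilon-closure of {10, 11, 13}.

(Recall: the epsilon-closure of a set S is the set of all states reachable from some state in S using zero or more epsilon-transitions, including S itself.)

Start with {10, 11, 13}.
From 11 via epsilon: add 0, 3, 12.
From 13 via epsilon: add 1, 8.
From 1 via epsilon: add 7.
From 7 via epsilon: add 2.
No new states can be added; the closed set is {0, 1, 2, 3, 7, 8, 10, 11, 12, 13}.

{0, 1, 2, 3, 7, 8, 10, 11, 12, 13}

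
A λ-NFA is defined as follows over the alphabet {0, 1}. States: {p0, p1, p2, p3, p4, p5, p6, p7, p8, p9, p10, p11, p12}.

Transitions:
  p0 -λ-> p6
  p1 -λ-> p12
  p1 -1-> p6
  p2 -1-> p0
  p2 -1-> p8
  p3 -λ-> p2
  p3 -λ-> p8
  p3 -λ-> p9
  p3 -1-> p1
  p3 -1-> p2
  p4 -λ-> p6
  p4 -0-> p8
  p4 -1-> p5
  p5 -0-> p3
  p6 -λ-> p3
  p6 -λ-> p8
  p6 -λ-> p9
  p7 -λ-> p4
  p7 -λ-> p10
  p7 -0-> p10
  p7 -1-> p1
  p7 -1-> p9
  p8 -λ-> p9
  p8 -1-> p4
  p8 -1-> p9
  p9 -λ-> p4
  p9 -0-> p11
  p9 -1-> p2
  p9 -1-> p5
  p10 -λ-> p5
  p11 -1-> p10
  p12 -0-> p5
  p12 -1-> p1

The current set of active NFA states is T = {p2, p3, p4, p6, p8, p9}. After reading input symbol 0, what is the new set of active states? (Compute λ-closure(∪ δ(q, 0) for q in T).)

p4 on 0 → {p8}.
p9 on 0 → {p11}.
No 0-transition from p2, p3, p6, p8.
Union after reading 0: {p8, p11}.
Now take the λ-closure:
From p8 via λ: add p9.
From p9 via λ: add p4.
From p4 via λ: add p6.
From p6 via λ: add p3.
From p3 via λ: add p2.
No new states can be added; the closed set is {p2, p3, p4, p6, p8, p9, p11}.

{p2, p3, p4, p6, p8, p9, p11}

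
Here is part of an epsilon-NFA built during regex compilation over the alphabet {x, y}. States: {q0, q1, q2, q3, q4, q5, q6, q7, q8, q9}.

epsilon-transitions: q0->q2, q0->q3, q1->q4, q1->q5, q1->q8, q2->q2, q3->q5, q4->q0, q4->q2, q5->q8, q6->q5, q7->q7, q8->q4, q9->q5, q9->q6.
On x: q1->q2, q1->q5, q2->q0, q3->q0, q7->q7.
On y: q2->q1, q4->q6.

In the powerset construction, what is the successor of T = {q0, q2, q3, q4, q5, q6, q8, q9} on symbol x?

q2 on x → {q0}.
q3 on x → {q0}.
No x-transition from q0, q4, q5, q6, q8, q9.
Union after reading x: {q0}.
Now take the epsilon-closure:
From q0 via epsilon: add q2, q3.
From q3 via epsilon: add q5.
From q5 via epsilon: add q8.
From q8 via epsilon: add q4.
No new states can be added; the closed set is {q0, q2, q3, q4, q5, q8}.

{q0, q2, q3, q4, q5, q8}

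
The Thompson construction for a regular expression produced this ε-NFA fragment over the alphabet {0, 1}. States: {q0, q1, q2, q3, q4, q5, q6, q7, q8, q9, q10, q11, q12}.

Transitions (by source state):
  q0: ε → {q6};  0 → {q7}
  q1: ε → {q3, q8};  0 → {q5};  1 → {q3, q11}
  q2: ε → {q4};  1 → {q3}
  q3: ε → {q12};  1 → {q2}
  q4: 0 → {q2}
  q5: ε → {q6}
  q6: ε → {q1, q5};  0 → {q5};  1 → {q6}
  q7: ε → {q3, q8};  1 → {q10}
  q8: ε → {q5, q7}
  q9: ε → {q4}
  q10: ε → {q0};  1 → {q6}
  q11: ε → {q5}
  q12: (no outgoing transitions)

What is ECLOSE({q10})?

{q0, q1, q3, q5, q6, q7, q8, q10, q12}

Start with {q10}.
From q10 via ε: add q0.
From q0 via ε: add q6.
From q6 via ε: add q1, q5.
From q1 via ε: add q3, q8.
From q3 via ε: add q12.
From q8 via ε: add q7.
No new states can be added; the closed set is {q0, q1, q3, q5, q6, q7, q8, q10, q12}.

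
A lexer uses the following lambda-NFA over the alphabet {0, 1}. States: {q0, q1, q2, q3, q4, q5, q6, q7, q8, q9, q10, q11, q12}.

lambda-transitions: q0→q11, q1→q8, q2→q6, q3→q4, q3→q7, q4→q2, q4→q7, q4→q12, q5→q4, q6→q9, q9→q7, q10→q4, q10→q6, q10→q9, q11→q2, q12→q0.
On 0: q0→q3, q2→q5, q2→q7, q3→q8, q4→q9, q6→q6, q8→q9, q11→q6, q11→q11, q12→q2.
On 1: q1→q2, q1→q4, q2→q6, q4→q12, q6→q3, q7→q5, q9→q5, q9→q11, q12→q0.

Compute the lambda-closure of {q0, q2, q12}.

Start with {q0, q2, q12}.
From q0 via lambda: add q11.
From q2 via lambda: add q6.
From q6 via lambda: add q9.
From q9 via lambda: add q7.
No new states can be added; the closed set is {q0, q2, q6, q7, q9, q11, q12}.

{q0, q2, q6, q7, q9, q11, q12}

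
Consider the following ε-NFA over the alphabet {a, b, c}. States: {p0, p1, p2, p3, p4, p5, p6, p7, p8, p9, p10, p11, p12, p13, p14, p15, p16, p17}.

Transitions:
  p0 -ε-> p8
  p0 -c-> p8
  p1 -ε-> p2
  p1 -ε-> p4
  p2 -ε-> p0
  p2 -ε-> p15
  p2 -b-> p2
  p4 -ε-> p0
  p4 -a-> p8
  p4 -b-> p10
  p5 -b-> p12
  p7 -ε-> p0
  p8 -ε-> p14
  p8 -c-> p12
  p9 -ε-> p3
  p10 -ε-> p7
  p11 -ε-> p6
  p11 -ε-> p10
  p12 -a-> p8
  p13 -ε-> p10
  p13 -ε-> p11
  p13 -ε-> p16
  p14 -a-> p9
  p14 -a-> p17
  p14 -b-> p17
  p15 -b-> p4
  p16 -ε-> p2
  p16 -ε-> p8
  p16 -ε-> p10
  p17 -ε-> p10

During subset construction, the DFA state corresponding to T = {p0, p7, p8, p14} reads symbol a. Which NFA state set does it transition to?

{p0, p3, p7, p8, p9, p10, p14, p17}

p14 on a → {p9, p17}.
No a-transition from p0, p7, p8.
Union after reading a: {p9, p17}.
Now take the ε-closure:
From p9 via ε: add p3.
From p17 via ε: add p10.
From p10 via ε: add p7.
From p7 via ε: add p0.
From p0 via ε: add p8.
From p8 via ε: add p14.
No new states can be added; the closed set is {p0, p3, p7, p8, p9, p10, p14, p17}.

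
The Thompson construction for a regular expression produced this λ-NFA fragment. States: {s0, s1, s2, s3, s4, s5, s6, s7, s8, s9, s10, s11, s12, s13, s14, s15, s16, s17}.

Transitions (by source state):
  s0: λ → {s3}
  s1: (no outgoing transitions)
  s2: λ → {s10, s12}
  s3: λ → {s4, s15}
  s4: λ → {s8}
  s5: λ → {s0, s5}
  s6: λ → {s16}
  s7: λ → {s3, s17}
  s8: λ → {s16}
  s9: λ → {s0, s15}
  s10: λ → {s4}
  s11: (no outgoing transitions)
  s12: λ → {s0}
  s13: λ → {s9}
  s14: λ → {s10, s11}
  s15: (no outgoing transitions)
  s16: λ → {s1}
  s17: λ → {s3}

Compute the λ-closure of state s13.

{s0, s1, s3, s4, s8, s9, s13, s15, s16}

Start with {s13}.
From s13 via λ: add s9.
From s9 via λ: add s0, s15.
From s0 via λ: add s3.
From s3 via λ: add s4.
From s4 via λ: add s8.
From s8 via λ: add s16.
From s16 via λ: add s1.
No new states can be added; the closed set is {s0, s1, s3, s4, s8, s9, s13, s15, s16}.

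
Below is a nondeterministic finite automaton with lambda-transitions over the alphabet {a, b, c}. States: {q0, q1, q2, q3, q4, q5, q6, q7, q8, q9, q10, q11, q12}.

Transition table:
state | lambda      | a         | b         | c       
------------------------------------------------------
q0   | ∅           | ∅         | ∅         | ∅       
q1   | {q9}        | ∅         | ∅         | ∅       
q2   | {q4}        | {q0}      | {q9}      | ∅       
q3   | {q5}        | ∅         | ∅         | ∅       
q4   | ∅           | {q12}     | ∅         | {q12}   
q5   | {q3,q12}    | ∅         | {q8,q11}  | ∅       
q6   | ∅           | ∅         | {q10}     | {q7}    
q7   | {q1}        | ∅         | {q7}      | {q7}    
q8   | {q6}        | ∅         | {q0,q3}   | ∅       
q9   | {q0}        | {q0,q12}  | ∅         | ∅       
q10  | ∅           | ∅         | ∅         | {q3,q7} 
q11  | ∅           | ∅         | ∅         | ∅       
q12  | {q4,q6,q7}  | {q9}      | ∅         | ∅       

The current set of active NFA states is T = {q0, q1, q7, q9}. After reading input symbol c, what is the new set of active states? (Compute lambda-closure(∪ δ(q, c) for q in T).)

{q0, q1, q7, q9}

q7 on c → {q7}.
No c-transition from q0, q1, q9.
Union after reading c: {q7}.
Now take the lambda-closure:
From q7 via lambda: add q1.
From q1 via lambda: add q9.
From q9 via lambda: add q0.
No new states can be added; the closed set is {q0, q1, q7, q9}.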